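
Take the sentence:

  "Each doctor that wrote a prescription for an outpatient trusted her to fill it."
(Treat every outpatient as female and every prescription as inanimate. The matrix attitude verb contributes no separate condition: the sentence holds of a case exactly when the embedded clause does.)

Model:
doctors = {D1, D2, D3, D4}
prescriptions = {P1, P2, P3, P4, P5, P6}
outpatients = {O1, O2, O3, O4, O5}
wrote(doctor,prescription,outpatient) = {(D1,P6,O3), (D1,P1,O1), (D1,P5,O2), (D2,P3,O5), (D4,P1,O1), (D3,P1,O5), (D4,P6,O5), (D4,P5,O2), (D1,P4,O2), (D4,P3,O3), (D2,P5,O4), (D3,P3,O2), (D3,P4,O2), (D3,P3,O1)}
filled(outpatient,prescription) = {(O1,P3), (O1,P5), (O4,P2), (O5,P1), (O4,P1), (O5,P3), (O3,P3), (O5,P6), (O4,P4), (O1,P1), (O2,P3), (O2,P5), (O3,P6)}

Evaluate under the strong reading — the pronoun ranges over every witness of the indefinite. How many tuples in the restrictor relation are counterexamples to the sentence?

"her" takes "an outpatient" as antecedent and "it" takes "a prescription"; both are donkey pronouns co-varying with the restrictor.
Strong reading: for every (d,p,o) with wrote(d,p,o), filled(o,p).
Restrictor triples: (D1,P1,O1)→filled(O1,P1) ✓  (D1,P4,O2)→filled(O2,P4) ✗  (D1,P5,O2)→filled(O2,P5) ✓  (D1,P6,O3)→filled(O3,P6) ✓  (D2,P3,O5)→filled(O5,P3) ✓  (D2,P5,O4)→filled(O4,P5) ✗  (D3,P1,O5)→filled(O5,P1) ✓  (D3,P3,O1)→filled(O1,P3) ✓  (D3,P3,O2)→filled(O2,P3) ✓  (D3,P4,O2)→filled(O2,P4) ✗  (D4,P1,O1)→filled(O1,P1) ✓  (D4,P3,O3)→filled(O3,P3) ✓  (D4,P5,O2)→filled(O2,P5) ✓  (D4,P6,O5)→filled(O5,P6) ✓
Counterexamples (restrictor triples failing the scope): 3.

3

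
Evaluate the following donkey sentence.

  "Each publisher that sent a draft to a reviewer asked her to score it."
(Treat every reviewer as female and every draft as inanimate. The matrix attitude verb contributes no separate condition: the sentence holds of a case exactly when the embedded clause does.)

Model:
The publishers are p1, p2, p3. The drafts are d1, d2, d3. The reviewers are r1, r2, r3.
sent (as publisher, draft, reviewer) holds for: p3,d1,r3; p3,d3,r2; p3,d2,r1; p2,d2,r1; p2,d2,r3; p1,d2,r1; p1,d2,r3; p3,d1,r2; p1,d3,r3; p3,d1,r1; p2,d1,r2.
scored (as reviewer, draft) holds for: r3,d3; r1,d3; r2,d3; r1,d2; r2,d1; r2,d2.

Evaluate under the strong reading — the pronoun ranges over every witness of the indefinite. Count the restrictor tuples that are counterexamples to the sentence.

"her" takes "a reviewer" as antecedent and "it" takes "a draft"; both are donkey pronouns co-varying with the restrictor.
Strong reading: for every (p,d,r) with sent(p,d,r), scored(r,d).
Restrictor triples: (p1,d2,r1)→scored(r1,d2) ✓  (p1,d2,r3)→scored(r3,d2) ✗  (p1,d3,r3)→scored(r3,d3) ✓  (p2,d1,r2)→scored(r2,d1) ✓  (p2,d2,r1)→scored(r1,d2) ✓  (p2,d2,r3)→scored(r3,d2) ✗  (p3,d1,r1)→scored(r1,d1) ✗  (p3,d1,r2)→scored(r2,d1) ✓  (p3,d1,r3)→scored(r3,d1) ✗  (p3,d2,r1)→scored(r1,d2) ✓  (p3,d3,r2)→scored(r2,d3) ✓
Counterexamples (restrictor triples failing the scope): 4.

4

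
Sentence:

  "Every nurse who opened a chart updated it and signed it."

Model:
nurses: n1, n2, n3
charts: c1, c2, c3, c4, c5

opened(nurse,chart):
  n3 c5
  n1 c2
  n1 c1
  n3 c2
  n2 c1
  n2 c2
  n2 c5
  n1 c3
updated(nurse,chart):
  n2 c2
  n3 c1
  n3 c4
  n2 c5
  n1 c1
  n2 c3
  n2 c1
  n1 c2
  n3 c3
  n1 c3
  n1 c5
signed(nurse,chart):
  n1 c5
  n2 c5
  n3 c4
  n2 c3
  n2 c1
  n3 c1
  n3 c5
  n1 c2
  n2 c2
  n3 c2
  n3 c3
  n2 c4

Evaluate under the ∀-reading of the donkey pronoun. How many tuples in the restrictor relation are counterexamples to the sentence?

4

"it" takes "a chart" as antecedent — a donkey pronoun bound across the clause boundary.
Strong reading: for every (n,c) with opened(n,c), updated(n,c) ∧ signed(n,c).
Restrictor pairs: (n1,c1) ✗  (n1,c2) ✓  (n1,c3) ✗  (n2,c1) ✓  (n2,c2) ✓  (n2,c5) ✓  (n3,c2) ✗  (n3,c5) ✗
Counterexamples (restrictor pairs failing the scope): 4.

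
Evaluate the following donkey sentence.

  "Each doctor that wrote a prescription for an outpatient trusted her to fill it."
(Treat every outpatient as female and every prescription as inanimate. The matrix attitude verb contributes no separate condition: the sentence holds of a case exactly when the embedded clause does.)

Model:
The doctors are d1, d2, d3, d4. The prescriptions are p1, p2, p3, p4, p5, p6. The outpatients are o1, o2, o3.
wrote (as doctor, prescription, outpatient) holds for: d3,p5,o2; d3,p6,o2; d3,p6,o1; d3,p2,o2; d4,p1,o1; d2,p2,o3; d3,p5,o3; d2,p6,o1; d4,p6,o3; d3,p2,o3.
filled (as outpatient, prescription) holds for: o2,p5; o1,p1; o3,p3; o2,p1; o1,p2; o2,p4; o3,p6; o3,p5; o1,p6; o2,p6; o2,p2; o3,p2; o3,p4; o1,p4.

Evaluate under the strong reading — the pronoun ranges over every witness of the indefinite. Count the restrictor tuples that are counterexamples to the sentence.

"her" takes "an outpatient" as antecedent and "it" takes "a prescription"; both are donkey pronouns co-varying with the restrictor.
Strong reading: for every (d,p,o) with wrote(d,p,o), filled(o,p).
Restrictor triples: (d2,p2,o3)→filled(o3,p2) ✓  (d2,p6,o1)→filled(o1,p6) ✓  (d3,p2,o2)→filled(o2,p2) ✓  (d3,p2,o3)→filled(o3,p2) ✓  (d3,p5,o2)→filled(o2,p5) ✓  (d3,p5,o3)→filled(o3,p5) ✓  (d3,p6,o1)→filled(o1,p6) ✓  (d3,p6,o2)→filled(o2,p6) ✓  (d4,p1,o1)→filled(o1,p1) ✓  (d4,p6,o3)→filled(o3,p6) ✓
Counterexamples (restrictor triples failing the scope): 0.

0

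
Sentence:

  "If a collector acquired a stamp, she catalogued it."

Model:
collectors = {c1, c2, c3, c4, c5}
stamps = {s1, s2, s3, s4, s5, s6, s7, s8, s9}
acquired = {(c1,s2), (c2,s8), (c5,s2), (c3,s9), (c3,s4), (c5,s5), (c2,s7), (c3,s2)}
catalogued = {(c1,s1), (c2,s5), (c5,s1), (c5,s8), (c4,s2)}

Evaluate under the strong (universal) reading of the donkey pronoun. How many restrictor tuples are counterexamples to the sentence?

8

"it" takes "a stamp" as antecedent — a donkey pronoun bound across the clause boundary.
Strong reading: for every (c,s) with acquired(c,s), catalogued(c,s).
Restrictor pairs: (c1,s2) ✗  (c2,s7) ✗  (c2,s8) ✗  (c3,s2) ✗  (c3,s4) ✗  (c3,s9) ✗  (c5,s2) ✗  (c5,s5) ✗
Counterexamples (restrictor pairs failing the scope): 8.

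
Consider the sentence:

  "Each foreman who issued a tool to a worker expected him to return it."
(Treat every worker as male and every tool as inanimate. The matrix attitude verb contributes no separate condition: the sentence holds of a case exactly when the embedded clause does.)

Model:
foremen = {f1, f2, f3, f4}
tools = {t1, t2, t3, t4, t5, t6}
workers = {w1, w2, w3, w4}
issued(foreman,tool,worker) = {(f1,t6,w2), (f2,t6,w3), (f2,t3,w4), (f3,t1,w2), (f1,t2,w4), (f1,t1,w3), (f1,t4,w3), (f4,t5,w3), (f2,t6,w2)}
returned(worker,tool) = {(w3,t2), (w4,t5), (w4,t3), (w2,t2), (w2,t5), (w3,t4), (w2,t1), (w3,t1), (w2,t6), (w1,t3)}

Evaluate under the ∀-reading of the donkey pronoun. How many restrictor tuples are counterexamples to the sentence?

3

"him" takes "a worker" as antecedent and "it" takes "a tool"; both are donkey pronouns co-varying with the restrictor.
Strong reading: for every (f,t,w) with issued(f,t,w), returned(w,t).
Restrictor triples: (f1,t1,w3)→returned(w3,t1) ✓  (f1,t2,w4)→returned(w4,t2) ✗  (f1,t4,w3)→returned(w3,t4) ✓  (f1,t6,w2)→returned(w2,t6) ✓  (f2,t3,w4)→returned(w4,t3) ✓  (f2,t6,w2)→returned(w2,t6) ✓  (f2,t6,w3)→returned(w3,t6) ✗  (f3,t1,w2)→returned(w2,t1) ✓  (f4,t5,w3)→returned(w3,t5) ✗
Counterexamples (restrictor triples failing the scope): 3.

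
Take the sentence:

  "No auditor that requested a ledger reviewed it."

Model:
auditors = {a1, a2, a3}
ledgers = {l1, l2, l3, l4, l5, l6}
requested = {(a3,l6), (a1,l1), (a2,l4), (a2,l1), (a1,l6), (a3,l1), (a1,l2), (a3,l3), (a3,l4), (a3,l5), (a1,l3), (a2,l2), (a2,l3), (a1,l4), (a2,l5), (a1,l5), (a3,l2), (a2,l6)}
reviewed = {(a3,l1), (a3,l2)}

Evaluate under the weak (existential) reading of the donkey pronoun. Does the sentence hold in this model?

"it" takes "a ledger" as antecedent — a donkey pronoun bound across the clause boundary.
Truth condition: for no (a,l) with requested(a,l) does reviewed(a,l) hold.
Restrictor pairs — does the scope hold? (a1,l1):fails  (a1,l2):fails  (a1,l3):fails  (a1,l4):fails  (a1,l5):fails  (a1,l6):fails  (a2,l1):fails  (a2,l2):fails  (a2,l3):fails  (a2,l4):fails  (a2,l5):fails  (a2,l6):fails  (a3,l1):holds  (a3,l2):holds  (a3,l3):fails  (a3,l4):fails  (a3,l5):fails  (a3,l6):fails
Scope holds for 2 pair(s), so the sentence is false.

False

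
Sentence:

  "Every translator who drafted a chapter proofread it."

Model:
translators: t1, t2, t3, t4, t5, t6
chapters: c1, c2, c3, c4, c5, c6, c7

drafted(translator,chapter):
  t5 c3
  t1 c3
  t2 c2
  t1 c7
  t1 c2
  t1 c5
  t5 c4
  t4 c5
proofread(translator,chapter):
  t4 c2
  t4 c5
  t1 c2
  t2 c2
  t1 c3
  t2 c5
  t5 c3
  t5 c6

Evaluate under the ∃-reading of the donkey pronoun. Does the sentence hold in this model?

True

"it" takes "a chapter" as antecedent — a donkey pronoun bound across the clause boundary.
Weak reading: every translator t with some drafted-chapter has at least one drafted-chapter c such that proofread(t,c).
Per translator: t1:✓  t2:✓  t4:✓  t5:✓
Every translator in the restrictor has a witness.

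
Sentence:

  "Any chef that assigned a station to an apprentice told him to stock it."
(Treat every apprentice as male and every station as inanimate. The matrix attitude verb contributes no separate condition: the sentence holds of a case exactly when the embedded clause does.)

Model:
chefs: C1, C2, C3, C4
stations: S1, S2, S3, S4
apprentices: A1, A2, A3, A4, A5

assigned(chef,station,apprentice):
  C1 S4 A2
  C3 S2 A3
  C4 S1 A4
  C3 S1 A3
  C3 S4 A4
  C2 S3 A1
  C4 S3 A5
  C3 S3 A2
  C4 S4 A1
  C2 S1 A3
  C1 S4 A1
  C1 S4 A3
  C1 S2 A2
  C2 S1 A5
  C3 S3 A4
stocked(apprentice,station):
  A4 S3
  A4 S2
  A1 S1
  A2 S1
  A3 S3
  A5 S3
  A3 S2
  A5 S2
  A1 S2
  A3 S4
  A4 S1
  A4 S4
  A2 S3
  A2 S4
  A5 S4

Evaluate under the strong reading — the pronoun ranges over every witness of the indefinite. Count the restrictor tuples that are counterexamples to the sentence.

"him" takes "an apprentice" as antecedent and "it" takes "a station"; both are donkey pronouns co-varying with the restrictor.
Strong reading: for every (c,s,a) with assigned(c,s,a), stocked(a,s).
Restrictor triples: (C1,S2,A2)→stocked(A2,S2) ✗  (C1,S4,A1)→stocked(A1,S4) ✗  (C1,S4,A2)→stocked(A2,S4) ✓  (C1,S4,A3)→stocked(A3,S4) ✓  (C2,S1,A3)→stocked(A3,S1) ✗  (C2,S1,A5)→stocked(A5,S1) ✗  (C2,S3,A1)→stocked(A1,S3) ✗  (C3,S1,A3)→stocked(A3,S1) ✗  (C3,S2,A3)→stocked(A3,S2) ✓  (C3,S3,A2)→stocked(A2,S3) ✓  (C3,S3,A4)→stocked(A4,S3) ✓  (C3,S4,A4)→stocked(A4,S4) ✓  (C4,S1,A4)→stocked(A4,S1) ✓  (C4,S3,A5)→stocked(A5,S3) ✓  (C4,S4,A1)→stocked(A1,S4) ✗
Counterexamples (restrictor triples failing the scope): 7.

7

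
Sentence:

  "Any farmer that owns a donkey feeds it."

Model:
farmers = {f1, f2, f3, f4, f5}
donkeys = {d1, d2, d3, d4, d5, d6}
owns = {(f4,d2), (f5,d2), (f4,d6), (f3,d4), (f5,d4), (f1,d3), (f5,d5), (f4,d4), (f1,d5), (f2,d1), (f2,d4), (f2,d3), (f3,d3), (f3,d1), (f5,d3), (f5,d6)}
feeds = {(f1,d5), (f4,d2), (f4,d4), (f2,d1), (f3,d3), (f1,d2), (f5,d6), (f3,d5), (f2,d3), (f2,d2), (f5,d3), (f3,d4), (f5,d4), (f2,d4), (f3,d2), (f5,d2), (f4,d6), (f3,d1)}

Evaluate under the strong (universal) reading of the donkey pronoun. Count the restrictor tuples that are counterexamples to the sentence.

2

"it" takes "a donkey" as antecedent — a donkey pronoun bound across the clause boundary.
Strong reading: for every (f,d) with owns(f,d), feeds(f,d).
Restrictor pairs: (f1,d3) ✗  (f1,d5) ✓  (f2,d1) ✓  (f2,d3) ✓  (f2,d4) ✓  (f3,d1) ✓  (f3,d3) ✓  (f3,d4) ✓  (f4,d2) ✓  (f4,d4) ✓  (f4,d6) ✓  (f5,d2) ✓  (f5,d3) ✓  (f5,d4) ✓  (f5,d5) ✗  (f5,d6) ✓
Counterexamples (restrictor pairs failing the scope): 2.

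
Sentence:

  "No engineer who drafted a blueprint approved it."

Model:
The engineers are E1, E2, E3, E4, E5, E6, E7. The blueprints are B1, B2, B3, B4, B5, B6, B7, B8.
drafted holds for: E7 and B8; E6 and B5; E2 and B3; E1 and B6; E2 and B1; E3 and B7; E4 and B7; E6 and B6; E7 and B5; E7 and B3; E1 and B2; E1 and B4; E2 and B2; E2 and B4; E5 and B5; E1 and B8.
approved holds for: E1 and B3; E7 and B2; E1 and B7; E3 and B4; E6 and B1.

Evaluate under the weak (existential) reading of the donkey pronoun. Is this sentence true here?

True

"it" takes "a blueprint" as antecedent — a donkey pronoun bound across the clause boundary.
Truth condition: for no (e,b) with drafted(e,b) does approved(e,b) hold.
Restrictor pairs — does the scope hold? (E1,B2):fails  (E1,B4):fails  (E1,B6):fails  (E1,B8):fails  (E2,B1):fails  (E2,B2):fails  (E2,B3):fails  (E2,B4):fails  (E3,B7):fails  (E4,B7):fails  (E5,B5):fails  (E6,B5):fails  (E6,B6):fails  (E7,B3):fails  (E7,B5):fails  (E7,B8):fails
Scope holds for no restrictor pair, so the sentence is true.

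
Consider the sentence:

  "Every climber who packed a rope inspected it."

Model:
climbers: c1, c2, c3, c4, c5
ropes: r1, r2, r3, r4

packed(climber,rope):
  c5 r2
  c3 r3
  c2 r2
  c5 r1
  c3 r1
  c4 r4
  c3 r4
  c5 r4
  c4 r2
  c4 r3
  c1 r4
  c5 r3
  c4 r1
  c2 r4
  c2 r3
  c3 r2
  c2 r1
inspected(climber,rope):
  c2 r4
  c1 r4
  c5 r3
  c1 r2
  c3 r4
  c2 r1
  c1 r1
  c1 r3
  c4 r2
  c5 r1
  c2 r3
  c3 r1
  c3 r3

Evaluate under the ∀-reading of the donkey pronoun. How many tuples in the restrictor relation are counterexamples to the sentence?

7

"it" takes "a rope" as antecedent — a donkey pronoun bound across the clause boundary.
Strong reading: for every (c,r) with packed(c,r), inspected(c,r).
Restrictor pairs: (c1,r4) ✓  (c2,r1) ✓  (c2,r2) ✗  (c2,r3) ✓  (c2,r4) ✓  (c3,r1) ✓  (c3,r2) ✗  (c3,r3) ✓  (c3,r4) ✓  (c4,r1) ✗  (c4,r2) ✓  (c4,r3) ✗  (c4,r4) ✗  (c5,r1) ✓  (c5,r2) ✗  (c5,r3) ✓  (c5,r4) ✗
Counterexamples (restrictor pairs failing the scope): 7.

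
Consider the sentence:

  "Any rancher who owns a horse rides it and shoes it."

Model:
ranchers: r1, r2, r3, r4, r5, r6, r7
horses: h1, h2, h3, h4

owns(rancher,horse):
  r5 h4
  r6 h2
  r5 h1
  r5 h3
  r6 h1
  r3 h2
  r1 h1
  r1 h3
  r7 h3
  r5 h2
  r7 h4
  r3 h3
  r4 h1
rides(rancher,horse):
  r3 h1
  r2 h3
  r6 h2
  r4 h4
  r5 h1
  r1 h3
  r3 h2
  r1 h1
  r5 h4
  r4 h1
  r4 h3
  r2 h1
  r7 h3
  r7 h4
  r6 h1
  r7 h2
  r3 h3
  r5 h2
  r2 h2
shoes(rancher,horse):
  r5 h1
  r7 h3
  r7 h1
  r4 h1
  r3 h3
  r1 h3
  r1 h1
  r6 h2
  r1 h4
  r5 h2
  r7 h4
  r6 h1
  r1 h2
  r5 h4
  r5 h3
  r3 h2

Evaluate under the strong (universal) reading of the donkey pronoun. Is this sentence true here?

False

"it" takes "a horse" as antecedent — a donkey pronoun bound across the clause boundary.
Strong reading: for every (r,h) with owns(r,h), rides(r,h) ∧ shoes(r,h).
Restrictor pairs: (r1,h1) ✓  (r1,h3) ✓  (r3,h2) ✓  (r3,h3) ✓  (r4,h1) ✓  (r5,h1) ✓  (r5,h2) ✓  (r5,h3) ✗  (r5,h4) ✓  (r6,h1) ✓  (r6,h2) ✓  (r7,h3) ✓  (r7,h4) ✓
Counterexample: (r5,h3) is in owns but fails the scope.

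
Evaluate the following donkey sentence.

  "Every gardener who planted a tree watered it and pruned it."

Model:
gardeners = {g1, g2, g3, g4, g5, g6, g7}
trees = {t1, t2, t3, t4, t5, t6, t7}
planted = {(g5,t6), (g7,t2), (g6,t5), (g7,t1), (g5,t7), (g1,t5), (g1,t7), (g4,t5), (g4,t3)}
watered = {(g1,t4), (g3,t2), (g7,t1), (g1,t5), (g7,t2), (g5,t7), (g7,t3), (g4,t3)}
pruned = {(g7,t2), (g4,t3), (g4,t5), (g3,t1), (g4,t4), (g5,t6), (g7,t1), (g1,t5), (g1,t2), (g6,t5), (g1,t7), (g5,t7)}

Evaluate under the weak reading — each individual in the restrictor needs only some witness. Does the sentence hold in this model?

"it" takes "a tree" as antecedent — a donkey pronoun bound across the clause boundary.
Weak reading: every gardener g with some planted-tree has at least one planted-tree t such that watered(g,t) ∧ pruned(g,t).
Per gardener: g1:✓  g4:✓  g5:✓  g6:✗  g7:✓
g6 has no witness among its planted-trees.

False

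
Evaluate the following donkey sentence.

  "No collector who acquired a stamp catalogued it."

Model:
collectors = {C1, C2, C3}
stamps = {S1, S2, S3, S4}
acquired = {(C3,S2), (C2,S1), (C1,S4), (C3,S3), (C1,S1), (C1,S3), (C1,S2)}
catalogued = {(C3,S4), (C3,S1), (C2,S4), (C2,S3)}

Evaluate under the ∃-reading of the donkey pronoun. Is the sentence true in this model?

True

"it" takes "a stamp" as antecedent — a donkey pronoun bound across the clause boundary.
Truth condition: for no (c,s) with acquired(c,s) does catalogued(c,s) hold.
Restrictor pairs — does the scope hold? (C1,S1):fails  (C1,S2):fails  (C1,S3):fails  (C1,S4):fails  (C2,S1):fails  (C3,S2):fails  (C3,S3):fails
Scope holds for no restrictor pair, so the sentence is true.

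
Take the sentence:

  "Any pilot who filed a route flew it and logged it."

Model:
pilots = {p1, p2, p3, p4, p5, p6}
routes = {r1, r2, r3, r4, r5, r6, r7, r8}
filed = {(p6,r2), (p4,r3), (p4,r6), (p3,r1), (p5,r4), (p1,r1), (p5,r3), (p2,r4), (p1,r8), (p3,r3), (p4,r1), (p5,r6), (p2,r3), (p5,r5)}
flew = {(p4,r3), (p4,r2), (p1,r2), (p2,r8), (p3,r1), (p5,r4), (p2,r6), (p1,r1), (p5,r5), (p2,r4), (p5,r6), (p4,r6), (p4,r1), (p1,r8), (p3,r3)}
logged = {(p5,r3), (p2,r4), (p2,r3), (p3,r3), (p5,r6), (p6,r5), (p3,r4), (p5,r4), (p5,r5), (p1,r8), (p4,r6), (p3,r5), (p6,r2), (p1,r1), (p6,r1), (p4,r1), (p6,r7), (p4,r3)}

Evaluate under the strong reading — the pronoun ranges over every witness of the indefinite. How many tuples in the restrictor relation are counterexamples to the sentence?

"it" takes "a route" as antecedent — a donkey pronoun bound across the clause boundary.
Strong reading: for every (p,r) with filed(p,r), flew(p,r) ∧ logged(p,r).
Restrictor pairs: (p1,r1) ✓  (p1,r8) ✓  (p2,r3) ✗  (p2,r4) ✓  (p3,r1) ✗  (p3,r3) ✓  (p4,r1) ✓  (p4,r3) ✓  (p4,r6) ✓  (p5,r3) ✗  (p5,r4) ✓  (p5,r5) ✓  (p5,r6) ✓  (p6,r2) ✗
Counterexamples (restrictor pairs failing the scope): 4.

4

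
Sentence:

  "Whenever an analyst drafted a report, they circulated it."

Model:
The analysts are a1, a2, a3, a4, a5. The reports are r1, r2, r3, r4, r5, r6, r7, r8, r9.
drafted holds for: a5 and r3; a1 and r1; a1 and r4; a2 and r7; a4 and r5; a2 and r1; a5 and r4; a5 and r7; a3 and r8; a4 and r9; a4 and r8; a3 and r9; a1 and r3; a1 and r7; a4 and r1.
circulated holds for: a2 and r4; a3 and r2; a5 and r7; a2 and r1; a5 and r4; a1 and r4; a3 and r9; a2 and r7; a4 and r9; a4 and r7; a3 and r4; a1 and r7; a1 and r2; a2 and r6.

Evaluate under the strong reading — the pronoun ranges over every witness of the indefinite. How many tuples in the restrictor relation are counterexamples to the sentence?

"it" takes "a report" as antecedent — a donkey pronoun bound across the clause boundary.
Strong reading: for every (a,r) with drafted(a,r), circulated(a,r).
Restrictor pairs: (a1,r1) ✗  (a1,r3) ✗  (a1,r4) ✓  (a1,r7) ✓  (a2,r1) ✓  (a2,r7) ✓  (a3,r8) ✗  (a3,r9) ✓  (a4,r1) ✗  (a4,r5) ✗  (a4,r8) ✗  (a4,r9) ✓  (a5,r3) ✗  (a5,r4) ✓  (a5,r7) ✓
Counterexamples (restrictor pairs failing the scope): 7.

7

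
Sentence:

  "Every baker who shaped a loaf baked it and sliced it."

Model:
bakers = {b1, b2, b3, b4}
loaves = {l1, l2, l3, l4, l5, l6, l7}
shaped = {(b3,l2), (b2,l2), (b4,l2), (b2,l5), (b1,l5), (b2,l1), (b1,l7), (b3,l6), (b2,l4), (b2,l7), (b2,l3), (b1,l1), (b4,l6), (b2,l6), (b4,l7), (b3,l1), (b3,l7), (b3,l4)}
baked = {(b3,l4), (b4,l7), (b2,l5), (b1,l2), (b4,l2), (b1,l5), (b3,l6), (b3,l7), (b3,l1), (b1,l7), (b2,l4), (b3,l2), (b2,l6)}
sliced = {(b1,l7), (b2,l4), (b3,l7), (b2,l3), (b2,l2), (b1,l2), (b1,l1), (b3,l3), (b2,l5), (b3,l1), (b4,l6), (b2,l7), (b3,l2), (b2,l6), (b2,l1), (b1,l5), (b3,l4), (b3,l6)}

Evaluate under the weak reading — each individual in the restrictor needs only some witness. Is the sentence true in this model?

False

"it" takes "a loaf" as antecedent — a donkey pronoun bound across the clause boundary.
Weak reading: every baker b with some shaped-loaf has at least one shaped-loaf l such that baked(b,l) ∧ sliced(b,l).
Per baker: b1:✓  b2:✓  b3:✓  b4:✗
b4 has no witness among its shaped-loaves.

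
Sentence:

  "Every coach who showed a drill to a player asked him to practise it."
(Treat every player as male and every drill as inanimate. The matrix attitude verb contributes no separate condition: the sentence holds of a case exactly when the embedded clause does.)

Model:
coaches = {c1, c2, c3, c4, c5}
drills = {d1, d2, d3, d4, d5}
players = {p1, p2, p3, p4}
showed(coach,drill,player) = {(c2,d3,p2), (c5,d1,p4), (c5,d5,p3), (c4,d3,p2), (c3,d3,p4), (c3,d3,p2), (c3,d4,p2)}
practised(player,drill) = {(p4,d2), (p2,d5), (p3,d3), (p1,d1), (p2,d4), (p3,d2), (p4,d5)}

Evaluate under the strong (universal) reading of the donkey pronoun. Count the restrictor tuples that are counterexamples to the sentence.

"him" takes "a player" as antecedent and "it" takes "a drill"; both are donkey pronouns co-varying with the restrictor.
Strong reading: for every (c,d,p) with showed(c,d,p), practised(p,d).
Restrictor triples: (c2,d3,p2)→practised(p2,d3) ✗  (c3,d3,p2)→practised(p2,d3) ✗  (c3,d3,p4)→practised(p4,d3) ✗  (c3,d4,p2)→practised(p2,d4) ✓  (c4,d3,p2)→practised(p2,d3) ✗  (c5,d1,p4)→practised(p4,d1) ✗  (c5,d5,p3)→practised(p3,d5) ✗
Counterexamples (restrictor triples failing the scope): 6.

6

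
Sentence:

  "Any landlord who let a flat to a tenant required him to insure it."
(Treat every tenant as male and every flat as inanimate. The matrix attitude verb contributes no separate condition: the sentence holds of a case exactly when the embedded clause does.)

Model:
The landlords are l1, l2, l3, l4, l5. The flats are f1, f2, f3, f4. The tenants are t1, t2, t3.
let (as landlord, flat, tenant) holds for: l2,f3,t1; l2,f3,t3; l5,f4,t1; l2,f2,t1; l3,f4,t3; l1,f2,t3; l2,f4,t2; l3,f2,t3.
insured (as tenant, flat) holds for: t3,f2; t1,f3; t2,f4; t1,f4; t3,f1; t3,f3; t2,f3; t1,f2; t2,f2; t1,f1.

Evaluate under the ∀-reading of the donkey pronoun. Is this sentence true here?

False

"him" takes "a tenant" as antecedent and "it" takes "a flat"; both are donkey pronouns co-varying with the restrictor.
Strong reading: for every (l,f,t) with let(l,f,t), insured(t,f).
Restrictor triples: (l1,f2,t3)→insured(t3,f2) ✓  (l2,f2,t1)→insured(t1,f2) ✓  (l2,f3,t1)→insured(t1,f3) ✓  (l2,f3,t3)→insured(t3,f3) ✓  (l2,f4,t2)→insured(t2,f4) ✓  (l3,f2,t3)→insured(t3,f2) ✓  (l3,f4,t3)→insured(t3,f4) ✗  (l5,f4,t1)→insured(t1,f4) ✓
Counterexample: (l3,f4,t3) — insured(t3,f4) does not hold.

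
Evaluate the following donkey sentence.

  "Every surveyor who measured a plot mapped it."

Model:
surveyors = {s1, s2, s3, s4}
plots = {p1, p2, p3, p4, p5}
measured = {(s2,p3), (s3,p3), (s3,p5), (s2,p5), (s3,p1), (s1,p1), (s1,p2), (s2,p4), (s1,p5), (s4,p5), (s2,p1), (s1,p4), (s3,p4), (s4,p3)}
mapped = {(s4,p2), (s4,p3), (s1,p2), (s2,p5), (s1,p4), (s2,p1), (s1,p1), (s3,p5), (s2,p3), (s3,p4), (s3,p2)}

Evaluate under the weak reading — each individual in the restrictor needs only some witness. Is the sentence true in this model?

"it" takes "a plot" as antecedent — a donkey pronoun bound across the clause boundary.
Weak reading: every surveyor s with some measured-plot has at least one measured-plot p such that mapped(s,p).
Per surveyor: s1:✓  s2:✓  s3:✓  s4:✓
Every surveyor in the restrictor has a witness.

True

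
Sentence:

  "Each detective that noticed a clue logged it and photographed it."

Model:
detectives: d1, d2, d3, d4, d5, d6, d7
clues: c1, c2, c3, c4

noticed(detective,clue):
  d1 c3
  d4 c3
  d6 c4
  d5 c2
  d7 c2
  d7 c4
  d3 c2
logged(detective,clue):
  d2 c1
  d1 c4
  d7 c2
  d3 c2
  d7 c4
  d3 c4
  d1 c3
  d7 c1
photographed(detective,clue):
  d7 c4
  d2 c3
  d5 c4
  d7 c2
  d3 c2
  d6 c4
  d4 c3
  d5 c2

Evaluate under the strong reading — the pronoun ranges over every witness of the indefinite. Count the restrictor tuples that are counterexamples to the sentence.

"it" takes "a clue" as antecedent — a donkey pronoun bound across the clause boundary.
Strong reading: for every (d,c) with noticed(d,c), logged(d,c) ∧ photographed(d,c).
Restrictor pairs: (d1,c3) ✗  (d3,c2) ✓  (d4,c3) ✗  (d5,c2) ✗  (d6,c4) ✗  (d7,c2) ✓  (d7,c4) ✓
Counterexamples (restrictor pairs failing the scope): 4.

4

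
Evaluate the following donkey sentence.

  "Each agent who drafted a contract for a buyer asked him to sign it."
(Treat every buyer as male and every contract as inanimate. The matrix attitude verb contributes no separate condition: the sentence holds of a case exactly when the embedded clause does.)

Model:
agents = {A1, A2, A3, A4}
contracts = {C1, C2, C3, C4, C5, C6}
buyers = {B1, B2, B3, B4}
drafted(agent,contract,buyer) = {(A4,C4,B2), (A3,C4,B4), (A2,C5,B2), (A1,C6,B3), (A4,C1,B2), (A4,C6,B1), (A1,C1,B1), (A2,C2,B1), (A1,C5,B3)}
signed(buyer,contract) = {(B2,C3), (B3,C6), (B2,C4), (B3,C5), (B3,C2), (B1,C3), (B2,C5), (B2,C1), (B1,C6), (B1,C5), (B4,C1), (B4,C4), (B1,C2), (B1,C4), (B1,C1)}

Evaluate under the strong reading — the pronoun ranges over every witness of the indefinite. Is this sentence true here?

True

"him" takes "a buyer" as antecedent and "it" takes "a contract"; both are donkey pronouns co-varying with the restrictor.
Strong reading: for every (a,c,b) with drafted(a,c,b), signed(b,c).
Restrictor triples: (A1,C1,B1)→signed(B1,C1) ✓  (A1,C5,B3)→signed(B3,C5) ✓  (A1,C6,B3)→signed(B3,C6) ✓  (A2,C2,B1)→signed(B1,C2) ✓  (A2,C5,B2)→signed(B2,C5) ✓  (A3,C4,B4)→signed(B4,C4) ✓  (A4,C1,B2)→signed(B2,C1) ✓  (A4,C4,B2)→signed(B2,C4) ✓  (A4,C6,B1)→signed(B1,C6) ✓
Every restrictor triple satisfies the scope.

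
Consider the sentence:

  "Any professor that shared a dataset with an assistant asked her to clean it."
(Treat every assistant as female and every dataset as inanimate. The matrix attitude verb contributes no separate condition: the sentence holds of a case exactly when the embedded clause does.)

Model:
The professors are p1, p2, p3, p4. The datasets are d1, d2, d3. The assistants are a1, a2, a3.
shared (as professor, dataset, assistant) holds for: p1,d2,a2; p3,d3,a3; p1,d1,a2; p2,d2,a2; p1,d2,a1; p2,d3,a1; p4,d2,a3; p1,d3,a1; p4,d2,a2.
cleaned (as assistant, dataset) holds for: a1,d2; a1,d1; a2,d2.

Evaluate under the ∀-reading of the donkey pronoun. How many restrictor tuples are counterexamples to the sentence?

5

"her" takes "an assistant" as antecedent and "it" takes "a dataset"; both are donkey pronouns co-varying with the restrictor.
Strong reading: for every (p,d,a) with shared(p,d,a), cleaned(a,d).
Restrictor triples: (p1,d1,a2)→cleaned(a2,d1) ✗  (p1,d2,a1)→cleaned(a1,d2) ✓  (p1,d2,a2)→cleaned(a2,d2) ✓  (p1,d3,a1)→cleaned(a1,d3) ✗  (p2,d2,a2)→cleaned(a2,d2) ✓  (p2,d3,a1)→cleaned(a1,d3) ✗  (p3,d3,a3)→cleaned(a3,d3) ✗  (p4,d2,a2)→cleaned(a2,d2) ✓  (p4,d2,a3)→cleaned(a3,d2) ✗
Counterexamples (restrictor triples failing the scope): 5.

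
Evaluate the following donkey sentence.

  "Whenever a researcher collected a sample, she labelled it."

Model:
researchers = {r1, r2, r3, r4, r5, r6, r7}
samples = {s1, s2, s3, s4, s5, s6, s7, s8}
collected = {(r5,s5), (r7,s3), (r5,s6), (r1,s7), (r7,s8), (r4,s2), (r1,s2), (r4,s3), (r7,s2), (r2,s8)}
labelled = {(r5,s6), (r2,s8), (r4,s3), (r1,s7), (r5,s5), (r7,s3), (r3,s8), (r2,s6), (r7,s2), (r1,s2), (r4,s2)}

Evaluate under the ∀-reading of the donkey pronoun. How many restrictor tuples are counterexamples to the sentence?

1

"it" takes "a sample" as antecedent — a donkey pronoun bound across the clause boundary.
Strong reading: for every (r,s) with collected(r,s), labelled(r,s).
Restrictor pairs: (r1,s2) ✓  (r1,s7) ✓  (r2,s8) ✓  (r4,s2) ✓  (r4,s3) ✓  (r5,s5) ✓  (r5,s6) ✓  (r7,s2) ✓  (r7,s3) ✓  (r7,s8) ✗
Counterexamples (restrictor pairs failing the scope): 1.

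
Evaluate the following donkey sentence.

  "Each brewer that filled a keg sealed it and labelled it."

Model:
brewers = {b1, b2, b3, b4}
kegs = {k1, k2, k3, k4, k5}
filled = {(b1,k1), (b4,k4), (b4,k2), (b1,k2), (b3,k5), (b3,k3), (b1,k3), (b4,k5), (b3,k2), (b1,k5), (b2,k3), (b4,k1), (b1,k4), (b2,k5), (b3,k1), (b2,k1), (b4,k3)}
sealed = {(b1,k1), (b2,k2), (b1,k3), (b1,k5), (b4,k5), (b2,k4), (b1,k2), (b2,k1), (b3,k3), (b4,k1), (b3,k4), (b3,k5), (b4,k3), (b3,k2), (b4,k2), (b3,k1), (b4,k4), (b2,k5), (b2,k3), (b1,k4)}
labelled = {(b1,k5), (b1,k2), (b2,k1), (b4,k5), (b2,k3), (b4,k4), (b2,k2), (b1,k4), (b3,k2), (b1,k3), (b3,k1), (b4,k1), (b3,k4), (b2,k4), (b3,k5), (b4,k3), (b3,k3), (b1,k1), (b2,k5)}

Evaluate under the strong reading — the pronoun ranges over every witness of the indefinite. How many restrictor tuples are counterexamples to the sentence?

1

"it" takes "a keg" as antecedent — a donkey pronoun bound across the clause boundary.
Strong reading: for every (b,k) with filled(b,k), sealed(b,k) ∧ labelled(b,k).
Restrictor pairs: (b1,k1) ✓  (b1,k2) ✓  (b1,k3) ✓  (b1,k4) ✓  (b1,k5) ✓  (b2,k1) ✓  (b2,k3) ✓  (b2,k5) ✓  (b3,k1) ✓  (b3,k2) ✓  (b3,k3) ✓  (b3,k5) ✓  (b4,k1) ✓  (b4,k2) ✗  (b4,k3) ✓  (b4,k4) ✓  (b4,k5) ✓
Counterexamples (restrictor pairs failing the scope): 1.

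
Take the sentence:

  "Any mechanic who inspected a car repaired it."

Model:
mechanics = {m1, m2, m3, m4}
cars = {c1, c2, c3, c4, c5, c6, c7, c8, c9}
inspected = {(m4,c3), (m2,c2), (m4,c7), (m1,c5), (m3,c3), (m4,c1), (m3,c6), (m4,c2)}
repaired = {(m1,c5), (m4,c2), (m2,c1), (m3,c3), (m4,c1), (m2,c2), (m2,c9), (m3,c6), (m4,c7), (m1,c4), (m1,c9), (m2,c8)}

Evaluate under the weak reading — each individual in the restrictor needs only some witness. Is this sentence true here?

True

"it" takes "a car" as antecedent — a donkey pronoun bound across the clause boundary.
Weak reading: every mechanic m with some inspected-car has at least one inspected-car c such that repaired(m,c).
Per mechanic: m1:✓  m2:✓  m3:✓  m4:✓
Every mechanic in the restrictor has a witness.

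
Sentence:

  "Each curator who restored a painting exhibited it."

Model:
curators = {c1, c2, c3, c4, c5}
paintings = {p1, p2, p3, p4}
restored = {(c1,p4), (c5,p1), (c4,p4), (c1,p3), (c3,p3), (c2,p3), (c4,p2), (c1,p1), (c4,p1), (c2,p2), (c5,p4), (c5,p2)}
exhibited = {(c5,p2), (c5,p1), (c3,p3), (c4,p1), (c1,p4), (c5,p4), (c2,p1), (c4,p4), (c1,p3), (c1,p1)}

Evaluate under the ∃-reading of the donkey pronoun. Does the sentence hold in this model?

False

"it" takes "a painting" as antecedent — a donkey pronoun bound across the clause boundary.
Weak reading: every curator c with some restored-painting has at least one restored-painting p such that exhibited(c,p).
Per curator: c1:✓  c2:✗  c3:✓  c4:✓  c5:✓
c2 has no witness among its restored-paintings.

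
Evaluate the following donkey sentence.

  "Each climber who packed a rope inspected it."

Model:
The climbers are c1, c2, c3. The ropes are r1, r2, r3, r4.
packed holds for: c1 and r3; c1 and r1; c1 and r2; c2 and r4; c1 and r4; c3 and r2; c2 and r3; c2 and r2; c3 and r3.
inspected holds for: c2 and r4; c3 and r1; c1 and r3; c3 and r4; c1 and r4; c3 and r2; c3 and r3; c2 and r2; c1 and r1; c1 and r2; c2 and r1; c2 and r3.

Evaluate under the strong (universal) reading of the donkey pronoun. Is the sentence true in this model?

"it" takes "a rope" as antecedent — a donkey pronoun bound across the clause boundary.
Strong reading: for every (c,r) with packed(c,r), inspected(c,r).
Restrictor pairs: (c1,r1) ✓  (c1,r2) ✓  (c1,r3) ✓  (c1,r4) ✓  (c2,r2) ✓  (c2,r3) ✓  (c2,r4) ✓  (c3,r2) ✓  (c3,r3) ✓
Every restrictor pair satisfies the scope.

True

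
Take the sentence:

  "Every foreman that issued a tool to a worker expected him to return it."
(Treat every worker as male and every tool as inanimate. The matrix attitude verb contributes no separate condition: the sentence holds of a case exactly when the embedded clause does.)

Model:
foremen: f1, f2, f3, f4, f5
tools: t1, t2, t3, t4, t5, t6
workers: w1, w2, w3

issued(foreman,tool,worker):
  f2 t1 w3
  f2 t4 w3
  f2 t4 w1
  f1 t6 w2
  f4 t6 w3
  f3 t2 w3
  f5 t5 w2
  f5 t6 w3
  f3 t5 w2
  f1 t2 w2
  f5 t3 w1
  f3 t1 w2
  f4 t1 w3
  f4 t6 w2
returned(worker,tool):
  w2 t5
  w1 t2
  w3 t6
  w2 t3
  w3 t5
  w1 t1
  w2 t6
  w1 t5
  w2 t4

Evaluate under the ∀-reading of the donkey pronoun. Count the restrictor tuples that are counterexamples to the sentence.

"him" takes "a worker" as antecedent and "it" takes "a tool"; both are donkey pronouns co-varying with the restrictor.
Strong reading: for every (f,t,w) with issued(f,t,w), returned(w,t).
Restrictor triples: (f1,t2,w2)→returned(w2,t2) ✗  (f1,t6,w2)→returned(w2,t6) ✓  (f2,t1,w3)→returned(w3,t1) ✗  (f2,t4,w1)→returned(w1,t4) ✗  (f2,t4,w3)→returned(w3,t4) ✗  (f3,t1,w2)→returned(w2,t1) ✗  (f3,t2,w3)→returned(w3,t2) ✗  (f3,t5,w2)→returned(w2,t5) ✓  (f4,t1,w3)→returned(w3,t1) ✗  (f4,t6,w2)→returned(w2,t6) ✓  (f4,t6,w3)→returned(w3,t6) ✓  (f5,t3,w1)→returned(w1,t3) ✗  (f5,t5,w2)→returned(w2,t5) ✓  (f5,t6,w3)→returned(w3,t6) ✓
Counterexamples (restrictor triples failing the scope): 8.

8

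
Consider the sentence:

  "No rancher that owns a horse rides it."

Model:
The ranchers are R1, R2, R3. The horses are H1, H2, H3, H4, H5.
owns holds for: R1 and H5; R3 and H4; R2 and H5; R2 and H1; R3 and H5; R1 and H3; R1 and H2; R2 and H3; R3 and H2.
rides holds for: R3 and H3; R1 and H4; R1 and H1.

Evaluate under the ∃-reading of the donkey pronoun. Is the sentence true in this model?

"it" takes "a horse" as antecedent — a donkey pronoun bound across the clause boundary.
Truth condition: for no (r,h) with owns(r,h) does rides(r,h) hold.
Restrictor pairs — does the scope hold? (R1,H2):fails  (R1,H3):fails  (R1,H5):fails  (R2,H1):fails  (R2,H3):fails  (R2,H5):fails  (R3,H2):fails  (R3,H4):fails  (R3,H5):fails
Scope holds for no restrictor pair, so the sentence is true.

True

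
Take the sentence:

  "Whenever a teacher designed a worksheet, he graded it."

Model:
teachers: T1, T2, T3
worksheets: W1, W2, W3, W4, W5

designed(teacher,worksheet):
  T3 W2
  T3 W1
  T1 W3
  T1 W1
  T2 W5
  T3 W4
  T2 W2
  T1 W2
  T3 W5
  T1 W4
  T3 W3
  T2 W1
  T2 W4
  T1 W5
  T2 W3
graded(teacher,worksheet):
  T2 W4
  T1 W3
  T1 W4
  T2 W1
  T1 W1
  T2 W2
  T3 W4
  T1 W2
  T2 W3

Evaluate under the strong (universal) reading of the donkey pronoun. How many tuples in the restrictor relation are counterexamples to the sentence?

"it" takes "a worksheet" as antecedent — a donkey pronoun bound across the clause boundary.
Strong reading: for every (t,w) with designed(t,w), graded(t,w).
Restrictor pairs: (T1,W1) ✓  (T1,W2) ✓  (T1,W3) ✓  (T1,W4) ✓  (T1,W5) ✗  (T2,W1) ✓  (T2,W2) ✓  (T2,W3) ✓  (T2,W4) ✓  (T2,W5) ✗  (T3,W1) ✗  (T3,W2) ✗  (T3,W3) ✗  (T3,W4) ✓  (T3,W5) ✗
Counterexamples (restrictor pairs failing the scope): 6.

6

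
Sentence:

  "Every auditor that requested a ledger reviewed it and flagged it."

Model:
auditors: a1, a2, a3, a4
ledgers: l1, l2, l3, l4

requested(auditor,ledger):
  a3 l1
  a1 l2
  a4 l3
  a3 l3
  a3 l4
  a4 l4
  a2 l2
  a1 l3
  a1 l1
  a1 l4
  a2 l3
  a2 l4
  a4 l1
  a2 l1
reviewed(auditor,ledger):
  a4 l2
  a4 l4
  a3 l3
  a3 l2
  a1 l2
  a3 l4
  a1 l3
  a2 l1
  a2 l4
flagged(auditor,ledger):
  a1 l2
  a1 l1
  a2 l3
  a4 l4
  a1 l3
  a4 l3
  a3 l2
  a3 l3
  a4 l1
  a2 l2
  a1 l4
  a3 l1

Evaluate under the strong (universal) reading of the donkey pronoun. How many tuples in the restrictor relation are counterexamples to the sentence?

"it" takes "a ledger" as antecedent — a donkey pronoun bound across the clause boundary.
Strong reading: for every (a,l) with requested(a,l), reviewed(a,l) ∧ flagged(a,l).
Restrictor pairs: (a1,l1) ✗  (a1,l2) ✓  (a1,l3) ✓  (a1,l4) ✗  (a2,l1) ✗  (a2,l2) ✗  (a2,l3) ✗  (a2,l4) ✗  (a3,l1) ✗  (a3,l3) ✓  (a3,l4) ✗  (a4,l1) ✗  (a4,l3) ✗  (a4,l4) ✓
Counterexamples (restrictor pairs failing the scope): 10.

10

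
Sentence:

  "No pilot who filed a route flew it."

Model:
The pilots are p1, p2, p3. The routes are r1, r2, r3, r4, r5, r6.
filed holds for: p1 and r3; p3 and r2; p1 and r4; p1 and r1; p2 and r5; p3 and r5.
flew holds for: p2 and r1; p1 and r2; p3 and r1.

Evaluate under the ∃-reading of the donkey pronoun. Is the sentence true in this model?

"it" takes "a route" as antecedent — a donkey pronoun bound across the clause boundary.
Truth condition: for no (p,r) with filed(p,r) does flew(p,r) hold.
Restrictor pairs — does the scope hold? (p1,r1):fails  (p1,r3):fails  (p1,r4):fails  (p2,r5):fails  (p3,r2):fails  (p3,r5):fails
Scope holds for no restrictor pair, so the sentence is true.

True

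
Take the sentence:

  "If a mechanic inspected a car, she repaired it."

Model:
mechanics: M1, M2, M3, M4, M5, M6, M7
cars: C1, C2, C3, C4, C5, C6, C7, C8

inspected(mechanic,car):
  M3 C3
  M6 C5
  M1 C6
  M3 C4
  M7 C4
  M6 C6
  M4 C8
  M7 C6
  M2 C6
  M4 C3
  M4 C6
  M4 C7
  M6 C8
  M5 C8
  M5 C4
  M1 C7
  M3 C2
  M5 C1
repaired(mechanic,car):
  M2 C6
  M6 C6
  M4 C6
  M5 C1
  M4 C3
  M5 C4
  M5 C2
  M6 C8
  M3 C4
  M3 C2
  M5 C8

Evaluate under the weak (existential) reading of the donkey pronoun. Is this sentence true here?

False

"it" takes "a car" as antecedent — a donkey pronoun bound across the clause boundary.
Weak reading: every mechanic m with some inspected-car has at least one inspected-car c such that repaired(m,c).
Per mechanic: M1:✗  M2:✓  M3:✓  M4:✓  M5:✓  M6:✓  M7:✗
M1 has no witness among its inspected-cars.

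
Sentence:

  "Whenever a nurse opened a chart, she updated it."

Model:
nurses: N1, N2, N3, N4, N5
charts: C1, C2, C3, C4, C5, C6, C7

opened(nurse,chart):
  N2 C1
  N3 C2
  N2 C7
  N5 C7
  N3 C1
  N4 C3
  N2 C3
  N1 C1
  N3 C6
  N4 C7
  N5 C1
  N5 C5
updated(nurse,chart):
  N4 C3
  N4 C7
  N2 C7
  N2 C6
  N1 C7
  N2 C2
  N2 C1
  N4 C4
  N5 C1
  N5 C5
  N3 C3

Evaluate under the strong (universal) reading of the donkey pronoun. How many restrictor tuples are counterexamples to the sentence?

"it" takes "a chart" as antecedent — a donkey pronoun bound across the clause boundary.
Strong reading: for every (n,c) with opened(n,c), updated(n,c).
Restrictor pairs: (N1,C1) ✗  (N2,C1) ✓  (N2,C3) ✗  (N2,C7) ✓  (N3,C1) ✗  (N3,C2) ✗  (N3,C6) ✗  (N4,C3) ✓  (N4,C7) ✓  (N5,C1) ✓  (N5,C5) ✓  (N5,C7) ✗
Counterexamples (restrictor pairs failing the scope): 6.

6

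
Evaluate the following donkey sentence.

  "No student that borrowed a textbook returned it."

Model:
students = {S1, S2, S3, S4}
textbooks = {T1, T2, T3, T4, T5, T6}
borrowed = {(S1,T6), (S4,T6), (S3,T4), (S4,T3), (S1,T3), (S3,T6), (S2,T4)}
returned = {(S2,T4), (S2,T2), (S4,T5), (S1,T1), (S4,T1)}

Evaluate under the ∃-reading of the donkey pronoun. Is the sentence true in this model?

"it" takes "a textbook" as antecedent — a donkey pronoun bound across the clause boundary.
Truth condition: for no (s,t) with borrowed(s,t) does returned(s,t) hold.
Restrictor pairs — does the scope hold? (S1,T3):fails  (S1,T6):fails  (S2,T4):holds  (S3,T4):fails  (S3,T6):fails  (S4,T3):fails  (S4,T6):fails
Scope holds for 1 pair(s), so the sentence is false.

False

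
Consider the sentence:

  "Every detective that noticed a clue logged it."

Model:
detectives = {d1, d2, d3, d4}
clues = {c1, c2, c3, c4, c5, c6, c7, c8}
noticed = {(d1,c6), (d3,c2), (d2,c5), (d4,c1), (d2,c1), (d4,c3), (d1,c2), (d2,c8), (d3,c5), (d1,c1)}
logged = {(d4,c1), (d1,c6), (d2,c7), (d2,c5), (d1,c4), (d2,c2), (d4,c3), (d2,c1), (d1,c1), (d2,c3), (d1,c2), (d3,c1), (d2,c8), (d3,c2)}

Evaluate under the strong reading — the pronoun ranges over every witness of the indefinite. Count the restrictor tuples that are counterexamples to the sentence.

"it" takes "a clue" as antecedent — a donkey pronoun bound across the clause boundary.
Strong reading: for every (d,c) with noticed(d,c), logged(d,c).
Restrictor pairs: (d1,c1) ✓  (d1,c2) ✓  (d1,c6) ✓  (d2,c1) ✓  (d2,c5) ✓  (d2,c8) ✓  (d3,c2) ✓  (d3,c5) ✗  (d4,c1) ✓  (d4,c3) ✓
Counterexamples (restrictor pairs failing the scope): 1.

1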